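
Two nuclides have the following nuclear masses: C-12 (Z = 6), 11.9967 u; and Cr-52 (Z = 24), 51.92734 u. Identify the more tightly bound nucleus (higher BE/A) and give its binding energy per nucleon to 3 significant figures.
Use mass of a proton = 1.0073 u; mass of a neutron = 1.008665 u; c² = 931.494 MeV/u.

Cr-52; 8.79 MeV/nucleon

C-12: Σm = 6(1.0073) + 6(1.008665) = 12.095790 u; Δm = 0.099090 u; E_B = 92.302 MeV; E_B/A = 7.692 MeV
Cr-52: Σm = 24(1.0073) + 28(1.008665) = 52.417820 u; Δm = 0.490480 u; E_B = 456.88 MeV; E_B/A = 8.786 MeV
Cr-52 has the higher binding energy per nucleon, so it is the more tightly bound nucleus.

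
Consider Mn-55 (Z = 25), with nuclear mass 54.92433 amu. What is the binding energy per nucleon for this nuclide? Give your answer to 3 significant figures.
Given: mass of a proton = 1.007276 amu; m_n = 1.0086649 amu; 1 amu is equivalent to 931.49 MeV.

Mass of separated nucleons = 25(1.007276) + 30(1.0086649) = 25.181900 + 30.2599470 = 55.4418470 amu
Mass defect Δm = 55.4418470 − 54.92433 = 0.5175170 amu
Converting to energy: 0.5175170 amu × 931.49 MeV/amu = 482.062 MeV
Per nucleon: 482.062 / 55 = 8.7648 MeV

8.76 MeV/nucleon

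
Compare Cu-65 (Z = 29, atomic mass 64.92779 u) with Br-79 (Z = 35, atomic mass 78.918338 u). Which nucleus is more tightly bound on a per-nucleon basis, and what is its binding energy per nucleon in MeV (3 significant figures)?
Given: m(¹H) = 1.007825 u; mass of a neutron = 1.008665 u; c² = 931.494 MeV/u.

Cu-65; 8.76 MeV/nucleon

Cu-65: Σm = 29(1.007825) + 36(1.008665) = 65.538865 u; Δm = 0.611075 u; E_B = 569.21 MeV; E_B/A = 8.757 MeV
Br-79: Σm = 35(1.007825) + 44(1.008665) = 79.655135 u; Δm = 0.736797 u; E_B = 686.32 MeV; E_B/A = 8.688 MeV
Cu-65 has the higher binding energy per nucleon, so it is the more tightly bound nucleus.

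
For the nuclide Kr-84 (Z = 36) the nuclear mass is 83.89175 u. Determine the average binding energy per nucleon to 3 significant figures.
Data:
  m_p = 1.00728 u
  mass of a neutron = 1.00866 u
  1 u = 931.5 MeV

The nucleus contains 36 protons and 84 − 36 = 48 neutrons.
Mass of separated nucleons = 36(1.00728) + 48(1.00866) = 36.26208 + 48.41568 = 84.67776 u
The mass defect is 84.67776 − 83.89175 = 0.78601 u.
Converting to energy: 0.78601 u × 931.5 MeV/u = 732.168 MeV
Per nucleon: 732.168 / 84 = 8.716 MeV

8.72 MeV/nucleon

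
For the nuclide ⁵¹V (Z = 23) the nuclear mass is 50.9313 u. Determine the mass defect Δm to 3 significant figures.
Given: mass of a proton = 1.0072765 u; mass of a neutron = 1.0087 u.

0.480 u

With 23 protons and 28 neutrons (A = 51):
Mass of separated nucleons = 23(1.0072765) + 28(1.0087) = 23.1673595 + 28.2436 = 51.4109595 u
Mass defect Δm = 51.4109595 − 50.9313 = 0.4796595 u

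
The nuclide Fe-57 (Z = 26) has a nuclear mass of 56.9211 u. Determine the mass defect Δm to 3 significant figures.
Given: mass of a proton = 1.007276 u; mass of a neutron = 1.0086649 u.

Mass of separated nucleons = 26(1.007276) + 31(1.0086649) = 26.189176 + 31.2686119 = 57.4577879 u
Mass defect Δm = 57.4577879 − 56.9211 = 0.5366879 u

0.537 u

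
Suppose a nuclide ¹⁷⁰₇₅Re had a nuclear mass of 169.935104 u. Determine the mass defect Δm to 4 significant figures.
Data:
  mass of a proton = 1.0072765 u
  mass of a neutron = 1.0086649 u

1.434 u

With 75 protons and 95 neutrons (A = 170):
Total constituent mass: 75 × 1.0072765 + 95 × 1.0086649 = 171.3689030 u
Δm = 171.3689030 − 169.935104 = 1.4337990 u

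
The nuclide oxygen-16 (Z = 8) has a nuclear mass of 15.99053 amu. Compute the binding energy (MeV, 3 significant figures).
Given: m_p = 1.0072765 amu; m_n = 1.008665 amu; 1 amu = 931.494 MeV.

Total constituent mass: 8 × 1.0072765 + 8 × 1.008665 = 16.1275320 amu
Δm = 16.1275320 − 15.99053 = 0.1370020 amu
Binding energy = Δm·c² = 0.1370020 × 931.494 MeV/amu = 127.617 MeV

128 MeV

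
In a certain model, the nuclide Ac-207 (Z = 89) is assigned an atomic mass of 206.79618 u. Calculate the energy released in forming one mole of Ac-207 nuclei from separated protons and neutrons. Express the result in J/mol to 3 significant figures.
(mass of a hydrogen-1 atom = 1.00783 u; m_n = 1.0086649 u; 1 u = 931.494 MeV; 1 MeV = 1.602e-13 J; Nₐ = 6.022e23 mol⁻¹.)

With 89 protons and 118 neutrons (A = 207):
Mass of separated nucleons = 89(1.00783) + 118(1.0086649) = 89.69687 + 119.0224582 = 208.7193282 u
The mass defect is 208.7193282 − 206.79618 = 1.9231482 u.
Binding energy = Δm·c² = 1.9231482 × 931.494 MeV/u = 1791.40 MeV
Per nucleus in joules: 1791.40 MeV × 1.602e-13 J/MeV = 2.8698e-10 J
Per mole: 2.8698e-10 J × 6.022e23 mol⁻¹ = 1.7282e+14 J/mol

1.73e+14 J/mol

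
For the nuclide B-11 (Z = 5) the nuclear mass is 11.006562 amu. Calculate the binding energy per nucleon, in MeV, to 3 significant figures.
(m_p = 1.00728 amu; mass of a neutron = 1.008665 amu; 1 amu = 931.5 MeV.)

The nucleus contains 5 protons and 11 − 5 = 6 neutrons.
Σm = 5·m_p + 6·m_n = 5.03640 + 6.051990 = 11.088390 amu
Mass defect Δm = 11.088390 − 11.006562 = 0.081828 amu
E_B = 0.081828 × 931.5 = 76.2228 MeV
Dividing by A = 11 gives 6.929 MeV per nucleon.

6.93 MeV/nucleon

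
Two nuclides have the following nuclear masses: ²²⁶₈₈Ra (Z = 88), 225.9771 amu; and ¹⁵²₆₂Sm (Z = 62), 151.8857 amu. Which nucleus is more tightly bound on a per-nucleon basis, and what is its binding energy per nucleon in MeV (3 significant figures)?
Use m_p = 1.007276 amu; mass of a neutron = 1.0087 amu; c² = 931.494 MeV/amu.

²²⁶₈₈Ra: Σm = 88(1.007276) + 138(1.0087) = 227.840888 amu; Δm = 1.863788 amu; E_B = 1736.1 MeV; E_B/A = 7.682 MeV
¹⁵²₆₂Sm: Σm = 62(1.007276) + 90(1.0087) = 153.234112 amu; Δm = 1.348412 amu; E_B = 1256.0 MeV; E_B/A = 8.263 MeV
¹⁵²₆₂Sm has the higher binding energy per nucleon, so it is the more tightly bound nucleus.

¹⁵²₆₂Sm; 8.26 MeV/nucleon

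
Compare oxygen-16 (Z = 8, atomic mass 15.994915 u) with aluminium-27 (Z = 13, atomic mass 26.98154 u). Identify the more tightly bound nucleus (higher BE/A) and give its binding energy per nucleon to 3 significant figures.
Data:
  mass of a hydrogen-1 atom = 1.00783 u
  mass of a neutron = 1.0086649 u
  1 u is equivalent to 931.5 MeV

oxygen-16: Σm = 8(1.00783) + 8(1.0086649) = 16.1319592 u; Δm = 0.1370442 u; E_B = 127.66 MeV; E_B/A = 7.979 MeV
aluminium-27: Σm = 13(1.00783) + 14(1.0086649) = 27.2230986 u; Δm = 0.2415586 u; E_B = 225.01 MeV; E_B/A = 8.334 MeV
aluminium-27 has the higher binding energy per nucleon, so it is the more tightly bound nucleus.

aluminium-27; 8.33 MeV/nucleon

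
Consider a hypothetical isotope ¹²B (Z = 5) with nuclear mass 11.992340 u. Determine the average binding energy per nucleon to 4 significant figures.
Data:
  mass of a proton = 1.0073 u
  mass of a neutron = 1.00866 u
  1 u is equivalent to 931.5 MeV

8.134 MeV/nucleon

The nucleus contains 5 protons and 12 − 5 = 7 neutrons.
Mass of separated nucleons = 5(1.0073) + 7(1.00866) = 5.0365 + 7.06062 = 12.09712 u
The mass defect is 12.09712 − 11.992340 = 0.104780 u.
Binding energy = Δm·c² = 0.104780 × 931.5 MeV/u = 97.6026 MeV
Dividing by A = 12 gives 8.134 MeV per nucleon.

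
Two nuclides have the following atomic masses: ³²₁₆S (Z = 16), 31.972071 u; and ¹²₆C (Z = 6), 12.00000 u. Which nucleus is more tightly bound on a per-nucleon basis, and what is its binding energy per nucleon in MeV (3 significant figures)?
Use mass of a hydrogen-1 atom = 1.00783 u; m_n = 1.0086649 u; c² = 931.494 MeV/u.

³²₁₆S: Σm = 16(1.00783) + 16(1.0086649) = 32.2639184 u; Δm = 0.2918474 u; E_B = 271.85 MeV; E_B/A = 8.495 MeV
¹²₆C: Σm = 6(1.00783) + 6(1.0086649) = 12.0989694 u; Δm = 0.0989694 u; E_B = 92.189 MeV; E_B/A = 7.682 MeV
³²₁₆S has the higher binding energy per nucleon, so it is the more tightly bound nucleus.

³²₁₆S; 8.50 MeV/nucleon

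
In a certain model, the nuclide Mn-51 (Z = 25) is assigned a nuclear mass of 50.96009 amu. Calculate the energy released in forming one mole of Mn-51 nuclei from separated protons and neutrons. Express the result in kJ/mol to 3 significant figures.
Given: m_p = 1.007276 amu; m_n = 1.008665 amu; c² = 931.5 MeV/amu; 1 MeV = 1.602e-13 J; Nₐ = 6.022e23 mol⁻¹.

Z = 25, so N = A − Z = 51 − 25 = 26.
Mass of separated nucleons = 25(1.007276) + 26(1.008665) = 25.181900 + 26.225290 = 51.407190 amu
Δm = 51.407190 − 50.96009 = 0.447100 amu
E_B = 0.447100 × 931.5 = 416.474 MeV
Per nucleus in joules: 416.474 MeV × 1.602e-13 J/MeV = 6.6719e-11 J
Per mole: 6.6719e-11 J × 6.022e23 mol⁻¹ = 4.0178e+13 J/mol

4.02e+10 kJ/mol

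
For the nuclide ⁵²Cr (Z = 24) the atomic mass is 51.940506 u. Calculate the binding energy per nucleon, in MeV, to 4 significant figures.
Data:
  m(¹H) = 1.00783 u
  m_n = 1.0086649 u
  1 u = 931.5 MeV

8.778 MeV/nucleon

Z = 24, so N = A − Z = 52 − 24 = 28.
Total constituent mass: 24 × 1.00783 + 28 × 1.0086649 = 52.4305372 u
The mass defect is 52.4305372 − 51.940506 = 0.4900312 u.
Converting to energy: 0.4900312 u × 931.5 MeV/u = 456.464 MeV
Per nucleon: 456.464 / 52 = 8.778 MeV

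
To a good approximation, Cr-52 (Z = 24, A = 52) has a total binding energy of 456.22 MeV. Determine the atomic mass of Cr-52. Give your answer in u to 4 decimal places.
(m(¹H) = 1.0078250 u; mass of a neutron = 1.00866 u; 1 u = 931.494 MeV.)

51.9405 u

Mass defect = 456.22 MeV / (931.494 MeV/u) = 0.489772 u
Constituent mass = 24(1.0078250) + 28(1.00866) = 52.4302800 u
Atomic mass = 52.4302800 − 0.489772 = 51.9405080 u ≈ 51.9405 u (to 4 decimal places)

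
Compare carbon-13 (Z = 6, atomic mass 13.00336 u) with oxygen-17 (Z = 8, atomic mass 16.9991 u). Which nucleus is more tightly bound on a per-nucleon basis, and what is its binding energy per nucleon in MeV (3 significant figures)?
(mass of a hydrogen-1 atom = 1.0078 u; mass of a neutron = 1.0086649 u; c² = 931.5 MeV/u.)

carbon-13: Σm = 6(1.0078) + 7(1.0086649) = 13.1074543 u; Δm = 0.1040943 u; E_B = 96.964 MeV; E_B/A = 7.459 MeV
oxygen-17: Σm = 8(1.0078) + 9(1.0086649) = 17.1403841 u; Δm = 0.1412841 u; E_B = 131.61 MeV; E_B/A = 7.742 MeV
oxygen-17 has the higher binding energy per nucleon, so it is the more tightly bound nucleus.

oxygen-17; 7.74 MeV/nucleon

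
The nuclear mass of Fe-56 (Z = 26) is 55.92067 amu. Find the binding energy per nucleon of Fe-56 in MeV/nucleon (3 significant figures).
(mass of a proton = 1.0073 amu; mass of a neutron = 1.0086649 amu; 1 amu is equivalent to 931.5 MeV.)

8.80 MeV/nucleon

The nucleus contains 26 protons and 56 − 26 = 30 neutrons.
Mass of separated nucleons = 26(1.0073) + 30(1.0086649) = 26.1898 + 30.2599470 = 56.4497470 amu
The mass defect is 56.4497470 − 55.92067 = 0.5290770 amu.
Binding energy = Δm·c² = 0.5290770 × 931.5 MeV/amu = 492.835 MeV
Per nucleon: 492.835 / 56 = 8.801 MeV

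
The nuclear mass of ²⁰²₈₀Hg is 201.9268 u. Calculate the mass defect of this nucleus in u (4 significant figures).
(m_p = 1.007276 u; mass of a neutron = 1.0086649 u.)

Σm = 80·m_p + 122·m_n = 80.582080 + 123.0571178 = 203.6391978 u
Mass defect Δm = 203.6391978 − 201.9268 = 1.7123978 u

1.712 u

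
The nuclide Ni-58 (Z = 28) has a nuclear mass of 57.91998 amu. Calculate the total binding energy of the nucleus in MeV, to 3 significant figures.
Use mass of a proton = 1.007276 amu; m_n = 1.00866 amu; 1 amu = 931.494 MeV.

506 MeV

Z = 28, so N = A − Z = 58 − 28 = 30.
Mass of separated nucleons = 28(1.007276) + 30(1.00866) = 28.203728 + 30.25980 = 58.463528 amu
Δm = 58.463528 − 57.91998 = 0.543548 amu
Converting to energy: 0.543548 amu × 931.494 MeV/amu = 506.312 MeV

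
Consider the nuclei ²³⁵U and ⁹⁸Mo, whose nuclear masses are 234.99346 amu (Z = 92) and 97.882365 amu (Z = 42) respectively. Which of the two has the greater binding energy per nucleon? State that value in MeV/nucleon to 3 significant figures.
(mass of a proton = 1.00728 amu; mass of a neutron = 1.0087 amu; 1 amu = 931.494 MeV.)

²³⁵U: Σm = 92(1.00728) + 143(1.0087) = 236.91386 amu; Δm = 1.92040 amu; E_B = 1788.8 MeV; E_B/A = 7.612 MeV
⁹⁸Mo: Σm = 42(1.00728) + 56(1.0087) = 98.79296 amu; Δm = 0.910595 amu; E_B = 848.21 MeV; E_B/A = 8.655 MeV
⁹⁸Mo has the higher binding energy per nucleon, so it is the more tightly bound nucleus.

⁹⁸Mo; 8.66 MeV/nucleon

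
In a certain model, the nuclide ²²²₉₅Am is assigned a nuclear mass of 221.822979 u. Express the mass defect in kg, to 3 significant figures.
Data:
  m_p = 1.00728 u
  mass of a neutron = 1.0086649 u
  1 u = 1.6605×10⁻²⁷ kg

With 95 protons and 127 neutrons (A = 222):
Total constituent mass: 95 × 1.00728 + 127 × 1.0086649 = 223.7920423 u
The mass defect is 223.7920423 − 221.822979 = 1.9690633 u.
In SI units: 1.9690633 u × 1.6605×10⁻²⁷ kg/u = 3.2696e-27 kg

3.27e-27 kg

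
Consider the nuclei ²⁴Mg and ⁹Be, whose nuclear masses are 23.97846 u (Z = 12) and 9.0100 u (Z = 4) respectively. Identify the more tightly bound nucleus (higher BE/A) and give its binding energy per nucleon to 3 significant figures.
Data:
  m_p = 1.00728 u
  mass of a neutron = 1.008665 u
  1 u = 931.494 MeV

²⁴Mg: Σm = 12(1.00728) + 12(1.008665) = 24.191340 u; Δm = 0.212880 u; E_B = 198.296 MeV; E_B/A = 8.262 MeV
⁹Be: Σm = 4(1.00728) + 5(1.008665) = 9.072445 u; Δm = 0.062445 u; E_B = 58.167 MeV; E_B/A = 6.463 MeV
²⁴Mg has the higher binding energy per nucleon, so it is the more tightly bound nucleus.

²⁴Mg; 8.26 MeV/nucleon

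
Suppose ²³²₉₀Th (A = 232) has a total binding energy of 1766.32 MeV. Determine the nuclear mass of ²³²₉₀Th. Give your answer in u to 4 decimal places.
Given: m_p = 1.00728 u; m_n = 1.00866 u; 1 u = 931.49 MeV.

Mass defect = 1766.32 MeV / (931.49 MeV/u) = 1.896231 u
Constituent mass = 90(1.00728) + 142(1.00866) = 233.88492 u
Nuclear mass = 233.88492 − 1.896231 = 231.988689 u ≈ 231.9887 u (to 4 decimal places)

231.9887 u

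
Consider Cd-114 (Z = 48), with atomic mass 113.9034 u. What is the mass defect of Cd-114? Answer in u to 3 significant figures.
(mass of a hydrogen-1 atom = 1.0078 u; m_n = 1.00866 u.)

1.04 u

Z = 48, so N = A − Z = 114 − 48 = 66.
Total constituent mass: 48 × 1.0078 + 66 × 1.00866 = 114.94596 u
Mass defect Δm = 114.94596 − 113.9034 = 1.04256 u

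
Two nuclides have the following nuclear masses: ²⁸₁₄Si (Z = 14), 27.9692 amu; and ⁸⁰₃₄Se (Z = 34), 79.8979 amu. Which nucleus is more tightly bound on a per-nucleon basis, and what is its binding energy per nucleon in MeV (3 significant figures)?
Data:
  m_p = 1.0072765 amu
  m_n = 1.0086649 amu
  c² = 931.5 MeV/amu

²⁸₁₄Si: Σm = 14(1.0072765) + 14(1.0086649) = 28.2231796 amu; Δm = 0.2539796 amu; E_B = 236.58 MeV; E_B/A = 8.449 MeV
⁸⁰₃₄Se: Σm = 34(1.0072765) + 46(1.0086649) = 80.6459864 amu; Δm = 0.7480864 amu; E_B = 696.84 MeV; E_B/A = 8.711 MeV
⁸⁰₃₄Se has the higher binding energy per nucleon, so it is the more tightly bound nucleus.

⁸⁰₃₄Se; 8.71 MeV/nucleon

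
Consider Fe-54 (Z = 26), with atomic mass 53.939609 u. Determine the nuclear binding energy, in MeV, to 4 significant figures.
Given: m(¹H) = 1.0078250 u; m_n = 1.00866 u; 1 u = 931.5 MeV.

471.6 MeV

Z = 26, so N = A − Z = 54 − 26 = 28.
Total constituent mass: 26 × 1.0078250 + 28 × 1.00866 = 54.4459300 u
The mass defect is 54.4459300 − 53.939609 = 0.5063210 u.
Converting to energy: 0.5063210 u × 931.5 MeV/u = 471.638 MeV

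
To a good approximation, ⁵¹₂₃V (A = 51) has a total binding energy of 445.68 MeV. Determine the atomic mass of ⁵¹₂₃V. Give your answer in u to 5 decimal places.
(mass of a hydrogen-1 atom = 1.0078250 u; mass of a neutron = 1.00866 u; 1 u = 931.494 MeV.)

Mass defect = 445.68 MeV / (931.494 MeV/u) = 0.4784572 u
Constituent mass = 23(1.0078250) + 28(1.00866) = 51.4224550 u
Atomic mass = 51.4224550 − 0.4784572 = 50.9439978 u ≈ 50.94400 u (to 5 decimal places)

50.94400 u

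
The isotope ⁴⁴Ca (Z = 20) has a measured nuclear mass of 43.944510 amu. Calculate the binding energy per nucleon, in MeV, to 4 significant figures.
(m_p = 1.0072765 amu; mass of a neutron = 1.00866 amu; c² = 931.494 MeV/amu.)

8.656 MeV/nucleon

The nucleus contains 20 protons and 44 − 20 = 24 neutrons.
Σm = 20·m_p + 24·m_n = 20.1455300 + 24.20784 = 44.3533700 amu
Mass defect Δm = 44.3533700 − 43.944510 = 0.4088600 amu
E_B = 0.4088600 × 931.494 = 380.851 MeV
Dividing by A = 44 gives 8.656 MeV per nucleon.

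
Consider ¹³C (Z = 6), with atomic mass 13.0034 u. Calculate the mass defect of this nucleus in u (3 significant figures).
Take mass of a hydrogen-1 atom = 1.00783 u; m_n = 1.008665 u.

With 6 protons and 7 neutrons (A = 13):
Mass of separated nucleons = 6(1.00783) + 7(1.008665) = 6.04698 + 7.060655 = 13.107635 u
Mass defect Δm = 13.107635 − 13.0034 = 0.104235 u

0.104 u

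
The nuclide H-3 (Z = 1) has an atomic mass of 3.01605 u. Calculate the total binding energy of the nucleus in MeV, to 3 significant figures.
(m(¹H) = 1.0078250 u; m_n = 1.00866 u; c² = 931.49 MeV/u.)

The nucleus contains 1 protons and 3 − 1 = 2 neutrons.
Total constituent mass: 1 × 1.0078250 + 2 × 1.00866 = 3.0251450 u
Mass defect Δm = 3.0251450 − 3.01605 = 0.0090950 u
Binding energy = Δm·c² = 0.0090950 × 931.49 MeV/u = 8.47190 MeV

8.47 MeV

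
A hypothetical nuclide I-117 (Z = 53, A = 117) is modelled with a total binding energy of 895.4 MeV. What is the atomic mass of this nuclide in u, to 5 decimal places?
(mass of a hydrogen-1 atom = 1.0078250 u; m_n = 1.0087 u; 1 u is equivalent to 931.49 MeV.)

Mass defect = 895.4 MeV / (931.49 MeV/u) = 0.9612556 u
Constituent mass = 53(1.0078250) + 64(1.0087) = 117.9715250 u
Atomic mass = 117.9715250 − 0.9612556 = 117.0102694 u ≈ 117.01027 u (to 5 decimal places)

117.01027 u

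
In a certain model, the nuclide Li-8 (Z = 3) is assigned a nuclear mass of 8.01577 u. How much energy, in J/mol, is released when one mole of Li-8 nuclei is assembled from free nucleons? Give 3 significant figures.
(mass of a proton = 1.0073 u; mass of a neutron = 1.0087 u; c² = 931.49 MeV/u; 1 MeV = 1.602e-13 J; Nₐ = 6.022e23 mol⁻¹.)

4.46e+12 J/mol

The nucleus contains 3 protons and 8 − 3 = 5 neutrons.
Σm = 3·m_p + 5·m_n = 3.0219 + 5.0435 = 8.0654 u
Δm = 8.0654 − 8.01577 = 0.04963 u
Converting to energy: 0.04963 u × 931.49 MeV/u = 46.2298 MeV
Per nucleus in joules: 46.2298 MeV × 1.602e-13 J/MeV = 7.4060e-12 J
Per mole: 7.4060e-12 J × 6.022e23 mol⁻¹ = 4.4599e+12 J/mol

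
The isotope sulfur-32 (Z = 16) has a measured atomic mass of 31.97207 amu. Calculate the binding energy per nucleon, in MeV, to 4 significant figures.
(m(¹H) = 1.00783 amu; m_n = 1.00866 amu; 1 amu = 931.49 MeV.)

8.493 MeV/nucleon

The nucleus contains 16 protons and 32 − 16 = 16 neutrons.
Σm = 16·m(¹H) + 16·m_n = 16.12528 + 16.13856 = 32.26384 amu
The mass defect is 32.26384 − 31.97207 = 0.29177 amu.
Converting to energy: 0.29177 amu × 931.49 MeV/amu = 271.781 MeV
Dividing by A = 32 gives 8.493 MeV per nucleon.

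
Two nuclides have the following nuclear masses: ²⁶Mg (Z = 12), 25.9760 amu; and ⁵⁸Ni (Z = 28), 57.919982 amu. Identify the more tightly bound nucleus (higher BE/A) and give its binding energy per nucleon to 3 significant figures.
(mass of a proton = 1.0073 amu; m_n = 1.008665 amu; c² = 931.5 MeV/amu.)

⁵⁸Ni; 8.74 MeV/nucleon

²⁶Mg: Σm = 12(1.0073) + 14(1.008665) = 26.208910 amu; Δm = 0.232910 amu; E_B = 216.956 MeV; E_B/A = 8.344 MeV
⁵⁸Ni: Σm = 28(1.0073) + 30(1.008665) = 58.464350 amu; Δm = 0.544368 amu; E_B = 507.08 MeV; E_B/A = 8.743 MeV
⁵⁸Ni has the higher binding energy per nucleon, so it is the more tightly bound nucleus.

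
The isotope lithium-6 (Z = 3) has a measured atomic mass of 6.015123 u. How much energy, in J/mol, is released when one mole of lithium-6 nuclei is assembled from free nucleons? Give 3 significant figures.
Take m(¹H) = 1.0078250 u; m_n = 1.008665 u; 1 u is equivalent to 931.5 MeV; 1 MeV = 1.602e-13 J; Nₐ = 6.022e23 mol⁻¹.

3.09e+12 J/mol

The nucleus contains 3 protons and 6 − 3 = 3 neutrons.
Σm = 3·m(¹H) + 3·m_n = 3.0234750 + 3.025995 = 6.0494700 u
The mass defect is 6.0494700 − 6.015123 = 0.0343470 u.
Converting to energy: 0.0343470 u × 931.5 MeV/u = 31.9942 MeV
Per nucleus in joules: 31.9942 MeV × 1.602e-13 J/MeV = 5.1255e-12 J
Per mole: 5.1255e-12 J × 6.022e23 mol⁻¹ = 3.0866e+12 J/mol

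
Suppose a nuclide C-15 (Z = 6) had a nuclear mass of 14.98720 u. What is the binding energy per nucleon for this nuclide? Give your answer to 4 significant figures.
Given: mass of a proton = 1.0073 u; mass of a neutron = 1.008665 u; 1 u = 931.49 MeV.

Z = 6, so N = A − Z = 15 − 6 = 9.
Σm = 6·m_p + 9·m_n = 6.0438 + 9.077985 = 15.121785 u
The mass defect is 15.121785 − 14.98720 = 0.134585 u.
Converting to energy: 0.134585 u × 931.49 MeV/u = 125.365 MeV
BE/A = 125.365 MeV / 15 = 8.358 MeV/nucleon

8.358 MeV/nucleon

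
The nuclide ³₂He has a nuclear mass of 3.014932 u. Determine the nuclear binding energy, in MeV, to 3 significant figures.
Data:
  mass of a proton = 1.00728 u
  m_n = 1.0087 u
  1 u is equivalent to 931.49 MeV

7.76 MeV

Z = 2, so N = A − Z = 3 − 2 = 1.
Mass of separated nucleons = 2(1.00728) + 1(1.0087) = 2.01456 + 1.0087 = 3.02326 u
Mass defect Δm = 3.02326 − 3.014932 = 0.008328 u
Converting to energy: 0.008328 u × 931.49 MeV/u = 7.75745 MeV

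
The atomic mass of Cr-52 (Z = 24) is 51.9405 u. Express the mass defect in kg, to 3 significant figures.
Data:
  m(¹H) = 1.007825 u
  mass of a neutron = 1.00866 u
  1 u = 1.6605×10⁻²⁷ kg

8.13e-28 kg

Mass of separated nucleons = 24(1.007825) + 28(1.00866) = 24.187800 + 28.24248 = 52.430280 u
The mass defect is 52.430280 − 51.9405 = 0.489780 u.
In SI units: 0.489780 u × 1.6605×10⁻²⁷ kg/u = 8.1328e-28 kg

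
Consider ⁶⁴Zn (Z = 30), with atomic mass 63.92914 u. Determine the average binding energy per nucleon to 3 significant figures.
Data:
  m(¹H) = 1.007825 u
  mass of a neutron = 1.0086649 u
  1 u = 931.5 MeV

Mass of separated nucleons = 30(1.007825) + 34(1.0086649) = 30.234750 + 34.2946066 = 64.5293566 u
Mass defect Δm = 64.5293566 − 63.92914 = 0.6002166 u
Binding energy = Δm·c² = 0.6002166 × 931.5 MeV/u = 559.102 MeV
Per nucleon: 559.102 / 64 = 8.736 MeV

8.74 MeV/nucleon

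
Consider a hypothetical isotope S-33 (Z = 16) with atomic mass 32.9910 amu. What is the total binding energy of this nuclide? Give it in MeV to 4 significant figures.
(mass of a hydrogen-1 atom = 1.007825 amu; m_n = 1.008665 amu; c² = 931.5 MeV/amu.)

Total constituent mass: 16 × 1.007825 + 17 × 1.008665 = 33.272505 amu
Mass defect Δm = 33.272505 − 32.9910 = 0.281505 amu
Converting to energy: 0.281505 amu × 931.5 MeV/amu = 262.222 MeV

262.2 MeV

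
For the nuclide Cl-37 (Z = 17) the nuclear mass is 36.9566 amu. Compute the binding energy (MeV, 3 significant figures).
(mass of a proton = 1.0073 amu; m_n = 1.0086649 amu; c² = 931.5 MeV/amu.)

317 MeV

With 17 protons and 20 neutrons (A = 37):
Mass of separated nucleons = 17(1.0073) + 20(1.0086649) = 17.1241 + 20.1732980 = 37.2973980 amu
The mass defect is 37.2973980 − 36.9566 = 0.3407980 amu.
E_B = 0.3407980 × 931.5 = 317.453 MeV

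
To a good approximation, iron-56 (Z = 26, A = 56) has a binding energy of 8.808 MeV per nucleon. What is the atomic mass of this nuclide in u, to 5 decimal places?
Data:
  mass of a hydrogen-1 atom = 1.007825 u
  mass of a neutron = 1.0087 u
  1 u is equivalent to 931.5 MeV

Total binding energy = 56 × 8.808 = 493.248 MeV
Mass defect = 493.248 MeV / (931.5 MeV/u) = 0.5295201 u
Constituent mass = 26(1.007825) + 30(1.0087) = 56.464450 u
Atomic mass = 56.464450 − 0.5295201 = 55.9349299 u ≈ 55.93493 u (to 5 decimal places)

55.93493 u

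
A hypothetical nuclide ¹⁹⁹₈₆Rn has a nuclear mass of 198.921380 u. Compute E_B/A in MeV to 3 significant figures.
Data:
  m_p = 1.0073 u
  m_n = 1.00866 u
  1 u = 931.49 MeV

7.89 MeV/nucleon

With 86 protons and 113 neutrons (A = 199):
Total constituent mass: 86 × 1.0073 + 113 × 1.00866 = 200.60638 u
Δm = 200.60638 − 198.921380 = 1.685000 u
Converting to energy: 1.685000 u × 931.49 MeV/u = 1569.56 MeV
Per nucleon: 1569.56 / 199 = 7.887 MeV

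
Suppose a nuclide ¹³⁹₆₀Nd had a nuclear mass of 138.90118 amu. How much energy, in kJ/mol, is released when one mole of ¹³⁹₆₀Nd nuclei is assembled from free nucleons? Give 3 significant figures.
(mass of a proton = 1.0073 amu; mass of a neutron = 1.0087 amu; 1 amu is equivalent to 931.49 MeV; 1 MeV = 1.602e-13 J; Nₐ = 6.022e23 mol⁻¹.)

With 60 protons and 79 neutrons (A = 139):
Σm = 60·m_p + 79·m_n = 60.4380 + 79.6873 = 140.1253 amu
Mass defect Δm = 140.1253 − 138.90118 = 1.22412 amu
Converting to energy: 1.22412 amu × 931.49 MeV/amu = 1140.26 MeV
Per nucleus in joules: 1140.26 MeV × 1.602e-13 J/MeV = 1.8267e-10 J
Per mole: 1.8267e-10 J × 6.022e23 mol⁻¹ = 1.1000e+14 J/mol

1.10e+11 kJ/mol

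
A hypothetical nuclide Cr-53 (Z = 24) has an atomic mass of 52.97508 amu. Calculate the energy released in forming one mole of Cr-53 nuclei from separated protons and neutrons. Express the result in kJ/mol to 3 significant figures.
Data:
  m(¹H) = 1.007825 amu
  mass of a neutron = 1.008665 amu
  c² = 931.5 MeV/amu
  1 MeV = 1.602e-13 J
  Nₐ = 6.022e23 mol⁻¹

Total constituent mass: 24 × 1.007825 + 29 × 1.008665 = 53.439085 amu
Mass defect Δm = 53.439085 − 52.97508 = 0.464005 amu
Converting to energy: 0.464005 amu × 931.5 MeV/amu = 432.221 MeV
Per nucleus in joules: 432.221 MeV × 1.602e-13 J/MeV = 6.9242e-11 J
Per mole: 6.9242e-11 J × 6.022e23 mol⁻¹ = 4.1698e+13 J/mol

4.17e+10 kJ/mol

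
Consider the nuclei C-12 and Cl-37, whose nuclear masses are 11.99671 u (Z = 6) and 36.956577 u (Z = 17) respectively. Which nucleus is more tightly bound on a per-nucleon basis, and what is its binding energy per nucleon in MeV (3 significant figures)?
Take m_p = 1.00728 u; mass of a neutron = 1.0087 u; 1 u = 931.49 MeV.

Cl-37; 8.59 MeV/nucleon

C-12: Σm = 6(1.00728) + 6(1.0087) = 12.09588 u; Δm = 0.09917 u; E_B = 92.376 MeV; E_B/A = 7.698 MeV
Cl-37: Σm = 17(1.00728) + 20(1.0087) = 37.29776 u; Δm = 0.341183 u; E_B = 317.81 MeV; E_B/A = 8.589 MeV
Cl-37 has the higher binding energy per nucleon, so it is the more tightly bound nucleus.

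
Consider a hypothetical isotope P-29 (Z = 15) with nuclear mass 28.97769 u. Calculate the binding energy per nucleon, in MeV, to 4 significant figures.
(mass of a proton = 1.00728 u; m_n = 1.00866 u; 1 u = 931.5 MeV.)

8.119 MeV/nucleon

The nucleus contains 15 protons and 29 − 15 = 14 neutrons.
Total constituent mass: 15 × 1.00728 + 14 × 1.00866 = 29.23044 u
The mass defect is 29.23044 − 28.97769 = 0.25275 u.
Converting to energy: 0.25275 u × 931.5 MeV/u = 235.437 MeV
BE/A = 235.437 MeV / 29 = 8.119 MeV/nucleon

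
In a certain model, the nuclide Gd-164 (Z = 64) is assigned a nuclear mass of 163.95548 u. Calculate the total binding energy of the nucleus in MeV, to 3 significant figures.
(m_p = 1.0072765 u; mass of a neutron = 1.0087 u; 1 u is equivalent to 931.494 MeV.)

Z = 64, so N = A − Z = 164 − 64 = 100.
Mass of separated nucleons = 64(1.0072765) + 100(1.0087) = 64.4656960 + 100.8700 = 165.3356960 u
The mass defect is 165.3356960 − 163.95548 = 1.3802160 u.
E_B = 1.3802160 × 931.494 = 1285.66 MeV

1290 MeV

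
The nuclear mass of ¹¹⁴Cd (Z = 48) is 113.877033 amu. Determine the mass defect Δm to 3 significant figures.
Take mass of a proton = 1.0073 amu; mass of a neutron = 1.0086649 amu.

Σm = 48·m_p + 66·m_n = 48.3504 + 66.5718834 = 114.9222834 amu
The mass defect is 114.9222834 − 113.877033 = 1.0452504 amu.

1.05 amu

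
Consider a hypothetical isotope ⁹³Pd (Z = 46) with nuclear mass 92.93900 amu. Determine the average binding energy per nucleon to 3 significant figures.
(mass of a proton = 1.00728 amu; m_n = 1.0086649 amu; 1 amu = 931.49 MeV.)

The nucleus contains 46 protons and 93 − 46 = 47 neutrons.
Total constituent mass: 46 × 1.00728 + 47 × 1.0086649 = 93.7421303 amu
Δm = 93.7421303 − 92.93900 = 0.8031303 amu
Converting to energy: 0.8031303 amu × 931.49 MeV/amu = 748.108 MeV
BE/A = 748.108 MeV / 93 = 8.044 MeV/nucleon

8.04 MeV/nucleon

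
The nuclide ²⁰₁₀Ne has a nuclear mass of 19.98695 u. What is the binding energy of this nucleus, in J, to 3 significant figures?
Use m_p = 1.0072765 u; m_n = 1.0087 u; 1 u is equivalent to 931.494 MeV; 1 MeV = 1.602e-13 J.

2.58e-11 J

Z = 10, so N = A − Z = 20 − 10 = 10.
Total constituent mass: 10 × 1.0072765 + 10 × 1.0087 = 20.1597650 u
Δm = 20.1597650 − 19.98695 = 0.1728150 u
E_B = 0.1728150 × 931.494 = 160.976 MeV
In joules: 160.976 MeV × 1.602e-13 J/MeV = 2.5788e-11 J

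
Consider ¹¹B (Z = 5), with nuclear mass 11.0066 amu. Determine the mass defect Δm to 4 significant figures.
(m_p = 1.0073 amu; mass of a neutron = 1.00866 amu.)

With 5 protons and 6 neutrons (A = 11):
Total constituent mass: 5 × 1.0073 + 6 × 1.00866 = 11.08846 amu
Δm = 11.08846 − 11.0066 = 0.08186 amu

0.08186 amu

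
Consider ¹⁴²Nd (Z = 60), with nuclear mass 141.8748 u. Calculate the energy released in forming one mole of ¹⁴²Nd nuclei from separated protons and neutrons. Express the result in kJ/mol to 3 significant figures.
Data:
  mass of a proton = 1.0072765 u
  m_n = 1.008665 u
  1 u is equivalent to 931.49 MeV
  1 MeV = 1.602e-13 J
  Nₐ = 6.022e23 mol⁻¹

1.14e+11 kJ/mol

Z = 60, so N = A − Z = 142 − 60 = 82.
Σm = 60·m_p + 82·m_n = 60.4365900 + 82.710530 = 143.1471200 u
The mass defect is 143.1471200 − 141.8748 = 1.2723200 u.
Converting to energy: 1.2723200 u × 931.49 MeV/u = 1185.15 MeV
Per nucleus in joules: 1185.15 MeV × 1.602e-13 J/MeV = 1.8986e-10 J
Per mole: 1.8986e-10 J × 6.022e23 mol⁻¹ = 1.1433e+14 J/mol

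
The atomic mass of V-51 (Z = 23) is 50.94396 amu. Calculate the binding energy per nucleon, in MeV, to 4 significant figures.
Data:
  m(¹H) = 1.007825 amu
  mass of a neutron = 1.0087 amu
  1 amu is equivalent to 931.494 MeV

Mass of separated nucleons = 23(1.007825) + 28(1.0087) = 23.179975 + 28.2436 = 51.423575 amu
The mass defect is 51.423575 − 50.94396 = 0.479615 amu.
Binding energy = Δm·c² = 0.479615 × 931.494 MeV/amu = 446.758 MeV
Dividing by A = 51 gives 8.760 MeV per nucleon.

8.760 MeV/nucleon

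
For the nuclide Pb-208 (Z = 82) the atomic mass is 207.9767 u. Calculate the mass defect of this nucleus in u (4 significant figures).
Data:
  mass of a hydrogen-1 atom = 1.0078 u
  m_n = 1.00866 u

1.754 u

The nucleus contains 82 protons and 208 − 82 = 126 neutrons.
Total constituent mass: 82 × 1.0078 + 126 × 1.00866 = 209.73076 u
Δm = 209.73076 − 207.9767 = 1.75406 u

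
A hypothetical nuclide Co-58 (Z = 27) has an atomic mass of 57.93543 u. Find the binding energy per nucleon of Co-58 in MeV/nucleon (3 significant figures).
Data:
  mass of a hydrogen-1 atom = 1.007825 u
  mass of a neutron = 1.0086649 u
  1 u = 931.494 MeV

With 27 protons and 31 neutrons (A = 58):
Mass of separated nucleons = 27(1.007825) + 31(1.0086649) = 27.211275 + 31.2686119 = 58.4798869 u
Mass defect Δm = 58.4798869 − 57.93543 = 0.5444569 u
Binding energy = Δm·c² = 0.5444569 × 931.494 MeV/u = 507.158 MeV
Per nucleon: 507.158 / 58 = 8.744 MeV

8.74 MeV/nucleon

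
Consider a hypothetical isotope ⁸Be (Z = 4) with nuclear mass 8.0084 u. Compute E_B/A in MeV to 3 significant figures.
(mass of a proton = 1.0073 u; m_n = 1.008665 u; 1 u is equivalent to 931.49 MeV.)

6.46 MeV/nucleon

Mass of separated nucleons = 4(1.0073) + 4(1.008665) = 4.0292 + 4.034660 = 8.063860 u
The mass defect is 8.063860 − 8.0084 = 0.055460 u.
Binding energy = Δm·c² = 0.055460 × 931.49 MeV/u = 51.6604 MeV
BE/A = 51.6604 MeV / 8 = 6.458 MeV/nucleon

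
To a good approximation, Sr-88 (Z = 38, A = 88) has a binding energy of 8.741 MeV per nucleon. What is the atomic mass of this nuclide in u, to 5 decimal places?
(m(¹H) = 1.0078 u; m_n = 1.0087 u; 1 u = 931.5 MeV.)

87.90563 u

Total binding energy = 88 × 8.741 = 769.208 MeV
Mass defect = 769.208 MeV / (931.5 MeV/u) = 0.8257735 u
Constituent mass = 38(1.0078) + 50(1.0087) = 88.7314 u
Atomic mass = 88.7314 − 0.8257735 = 87.9056265 u ≈ 87.90563 u (to 5 decimal places)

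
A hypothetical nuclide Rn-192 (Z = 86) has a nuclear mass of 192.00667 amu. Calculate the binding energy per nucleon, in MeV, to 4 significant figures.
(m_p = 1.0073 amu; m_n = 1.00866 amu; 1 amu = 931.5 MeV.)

Z = 86, so N = A − Z = 192 − 86 = 106.
Mass of separated nucleons = 86(1.0073) + 106(1.00866) = 86.6278 + 106.91796 = 193.54576 amu
The mass defect is 193.54576 − 192.00667 = 1.53909 amu.
E_B = 1.53909 × 931.5 = 1433.66 MeV
Per nucleon: 1433.66 / 192 = 7.467 MeV

7.467 MeV/nucleon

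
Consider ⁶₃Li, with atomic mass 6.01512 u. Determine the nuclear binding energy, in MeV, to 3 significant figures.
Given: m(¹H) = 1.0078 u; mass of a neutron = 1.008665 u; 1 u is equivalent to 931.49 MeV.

31.9 MeV

With 3 protons and 3 neutrons (A = 6):
Total constituent mass: 3 × 1.0078 + 3 × 1.008665 = 6.049395 u
Δm = 6.049395 − 6.01512 = 0.034275 u
E_B = 0.034275 × 931.49 = 31.9268 MeV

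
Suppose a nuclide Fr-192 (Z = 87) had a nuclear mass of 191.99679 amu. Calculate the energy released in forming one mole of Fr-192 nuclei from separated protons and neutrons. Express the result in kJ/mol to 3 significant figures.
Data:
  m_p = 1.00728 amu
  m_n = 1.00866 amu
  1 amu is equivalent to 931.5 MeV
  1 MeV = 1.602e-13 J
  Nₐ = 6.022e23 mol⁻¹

Mass of separated nucleons = 87(1.00728) + 105(1.00866) = 87.63336 + 105.90930 = 193.54266 amu
Δm = 193.54266 − 191.99679 = 1.54587 amu
Converting to energy: 1.54587 amu × 931.5 MeV/amu = 1439.98 MeV
Per nucleus in joules: 1439.98 MeV × 1.602e-13 J/MeV = 2.3068e-10 J
Per mole: 2.3068e-10 J × 6.022e23 mol⁻¹ = 1.3892e+14 J/mol

1.39e+11 kJ/mol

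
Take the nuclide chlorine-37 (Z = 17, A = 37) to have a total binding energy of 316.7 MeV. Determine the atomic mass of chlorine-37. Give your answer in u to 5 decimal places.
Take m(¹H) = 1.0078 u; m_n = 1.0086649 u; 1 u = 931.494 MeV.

36.96591 u

Mass defect = 316.7 MeV / (931.494 MeV/u) = 0.3399915 u
Constituent mass = 17(1.0078) + 20(1.0086649) = 37.3058980 u
Atomic mass = 37.3058980 − 0.3399915 = 36.9659065 u ≈ 36.96591 u (to 5 decimal places)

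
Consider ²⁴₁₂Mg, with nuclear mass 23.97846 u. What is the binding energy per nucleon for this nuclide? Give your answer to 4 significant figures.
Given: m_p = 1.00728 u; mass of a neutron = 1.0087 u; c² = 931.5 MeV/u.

With 12 protons and 12 neutrons (A = 24):
Σm = 12·m_p + 12·m_n = 12.08736 + 12.1044 = 24.19176 u
Mass defect Δm = 24.19176 − 23.97846 = 0.21330 u
E_B = 0.21330 × 931.5 = 198.689 MeV
BE/A = 198.689 MeV / 24 = 8.279 MeV/nucleon

8.279 MeV/nucleon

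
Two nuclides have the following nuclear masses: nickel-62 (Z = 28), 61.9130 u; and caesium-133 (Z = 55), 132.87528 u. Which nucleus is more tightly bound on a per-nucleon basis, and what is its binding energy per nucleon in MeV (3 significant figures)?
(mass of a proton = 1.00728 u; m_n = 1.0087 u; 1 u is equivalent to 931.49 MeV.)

nickel-62: Σm = 28(1.00728) + 34(1.0087) = 62.49964 u; Δm = 0.58664 u; E_B = 546.45 MeV; E_B/A = 8.814 MeV
caesium-133: Σm = 55(1.00728) + 78(1.0087) = 134.07900 u; Δm = 1.20372 u; E_B = 1121.25 MeV; E_B/A = 8.430 MeV
nickel-62 has the higher binding energy per nucleon, so it is the more tightly bound nucleus.

nickel-62; 8.81 MeV/nucleon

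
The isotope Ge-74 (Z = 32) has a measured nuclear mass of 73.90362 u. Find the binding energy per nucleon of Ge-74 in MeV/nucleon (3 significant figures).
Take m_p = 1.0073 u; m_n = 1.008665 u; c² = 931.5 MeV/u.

Mass of separated nucleons = 32(1.0073) + 42(1.008665) = 32.2336 + 42.363930 = 74.597530 u
The mass defect is 74.597530 − 73.90362 = 0.693910 u.
Binding energy = Δm·c² = 0.693910 × 931.5 MeV/u = 646.377 MeV
BE/A = 646.377 MeV / 74 = 8.7348 MeV/nucleon

8.73 MeV/nucleon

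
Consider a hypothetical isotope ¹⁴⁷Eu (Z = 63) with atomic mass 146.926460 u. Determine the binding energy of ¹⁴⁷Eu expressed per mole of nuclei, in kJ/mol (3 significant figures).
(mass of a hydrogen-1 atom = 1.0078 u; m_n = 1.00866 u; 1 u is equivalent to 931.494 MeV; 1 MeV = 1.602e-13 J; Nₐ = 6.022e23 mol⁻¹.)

Mass of separated nucleons = 63(1.0078) + 84(1.00866) = 63.4914 + 84.72744 = 148.21884 u
Δm = 148.21884 − 146.926460 = 1.292380 u
Converting to energy: 1.292380 u × 931.494 MeV/u = 1203.84 MeV
Per nucleus in joules: 1203.84 MeV × 1.602e-13 J/MeV = 1.9286e-10 J
Per mole: 1.9286e-10 J × 6.022e23 mol⁻¹ = 1.1614e+14 J/mol

1.16e+11 kJ/mol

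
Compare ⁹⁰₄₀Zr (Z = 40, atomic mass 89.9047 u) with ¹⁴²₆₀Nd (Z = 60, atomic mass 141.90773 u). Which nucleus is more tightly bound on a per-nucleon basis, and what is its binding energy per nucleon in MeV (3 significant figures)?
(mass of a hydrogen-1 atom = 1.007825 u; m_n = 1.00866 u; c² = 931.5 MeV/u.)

⁹⁰₄₀Zr: Σm = 40(1.007825) + 50(1.00866) = 90.746000 u; Δm = 0.841300 u; E_B = 783.67 MeV; E_B/A = 8.707 MeV
¹⁴²₆₀Nd: Σm = 60(1.007825) + 82(1.00866) = 143.179620 u; Δm = 1.271890 u; E_B = 1184.77 MeV; E_B/A = 8.343 MeV
⁹⁰₄₀Zr has the higher binding energy per nucleon, so it is the more tightly bound nucleus.

⁹⁰₄₀Zr; 8.71 MeV/nucleon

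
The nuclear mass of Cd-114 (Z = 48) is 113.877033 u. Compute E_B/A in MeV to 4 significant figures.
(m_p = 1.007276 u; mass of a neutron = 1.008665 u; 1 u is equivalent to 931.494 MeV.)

Total constituent mass: 48 × 1.007276 + 66 × 1.008665 = 114.921138 u
The mass defect is 114.921138 − 113.877033 = 1.044105 u.
Binding energy = Δm·c² = 1.044105 × 931.494 MeV/u = 972.578 MeV
Per nucleon: 972.578 / 114 = 8.531 MeV

8.531 MeV/nucleon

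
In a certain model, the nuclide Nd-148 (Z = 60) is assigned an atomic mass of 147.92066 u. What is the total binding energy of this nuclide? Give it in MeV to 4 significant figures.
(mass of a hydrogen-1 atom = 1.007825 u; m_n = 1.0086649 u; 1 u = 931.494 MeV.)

1222 MeV

Total constituent mass: 60 × 1.007825 + 88 × 1.0086649 = 149.2320112 u
The mass defect is 149.2320112 − 147.92066 = 1.3113512 u.
Converting to energy: 1.3113512 u × 931.494 MeV/u = 1221.52 MeV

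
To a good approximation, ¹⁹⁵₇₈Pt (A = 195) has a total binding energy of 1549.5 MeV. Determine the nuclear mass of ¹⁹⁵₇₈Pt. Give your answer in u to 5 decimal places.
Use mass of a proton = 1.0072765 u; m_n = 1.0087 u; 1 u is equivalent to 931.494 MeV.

Mass defect = 1549.5 MeV / (931.494 MeV/u) = 1.6634568 u
Constituent mass = 78(1.0072765) + 117(1.0087) = 196.5854670 u
Nuclear mass = 196.5854670 − 1.6634568 = 194.9220102 u ≈ 194.92201 u (to 5 decimal places)

194.92201 u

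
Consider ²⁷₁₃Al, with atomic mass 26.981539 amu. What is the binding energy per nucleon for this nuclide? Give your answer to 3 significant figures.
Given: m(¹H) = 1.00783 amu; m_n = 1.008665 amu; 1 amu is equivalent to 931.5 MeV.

8.33 MeV/nucleon

The nucleus contains 13 protons and 27 − 13 = 14 neutrons.
Mass of separated nucleons = 13(1.00783) + 14(1.008665) = 13.10179 + 14.121310 = 27.223100 amu
Δm = 27.223100 − 26.981539 = 0.241561 amu
Binding energy = Δm·c² = 0.241561 × 931.5 MeV/amu = 225.014 MeV
BE/A = 225.014 MeV / 27 = 8.334 MeV/nucleon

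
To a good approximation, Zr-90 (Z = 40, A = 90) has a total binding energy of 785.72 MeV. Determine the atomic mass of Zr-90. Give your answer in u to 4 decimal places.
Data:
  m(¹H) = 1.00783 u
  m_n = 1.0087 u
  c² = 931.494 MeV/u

89.9047 u

Mass defect = 785.72 MeV / (931.494 MeV/u) = 0.843505 u
Constituent mass = 40(1.00783) + 50(1.0087) = 90.74820 u
Atomic mass = 90.74820 − 0.843505 = 89.904695 u ≈ 89.9047 u (to 4 decimal places)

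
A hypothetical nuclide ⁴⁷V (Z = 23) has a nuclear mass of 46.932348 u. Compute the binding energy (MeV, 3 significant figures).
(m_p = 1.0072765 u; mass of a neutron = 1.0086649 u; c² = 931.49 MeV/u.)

Z = 23, so N = A − Z = 47 − 23 = 24.
Mass of separated nucleons = 23(1.0072765) + 24(1.0086649) = 23.1673595 + 24.2079576 = 47.3753171 u
Mass defect Δm = 47.3753171 − 46.932348 = 0.4429691 u
Binding energy = Δm·c² = 0.4429691 × 931.49 MeV/u = 412.621 MeV

413 MeV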